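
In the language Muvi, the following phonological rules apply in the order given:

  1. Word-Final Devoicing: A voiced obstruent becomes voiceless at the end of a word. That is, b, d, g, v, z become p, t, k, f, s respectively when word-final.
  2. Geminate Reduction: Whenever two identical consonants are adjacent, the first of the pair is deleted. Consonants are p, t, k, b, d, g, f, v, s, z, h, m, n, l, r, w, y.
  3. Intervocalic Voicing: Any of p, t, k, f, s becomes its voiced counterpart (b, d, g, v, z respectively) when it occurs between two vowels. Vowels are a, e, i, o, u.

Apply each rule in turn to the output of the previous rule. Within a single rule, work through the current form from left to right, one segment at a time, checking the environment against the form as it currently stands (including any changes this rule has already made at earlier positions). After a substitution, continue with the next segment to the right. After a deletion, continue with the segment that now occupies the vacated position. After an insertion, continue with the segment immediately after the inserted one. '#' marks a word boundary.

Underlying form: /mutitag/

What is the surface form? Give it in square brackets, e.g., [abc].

1 Word-Final Devoicing: [mutitag] → [mutitak]
2 Geminate Reduction: no change — [mutitak]
3 Intervocalic Voicing: [mutitak] → [mudidak]

[mudidak]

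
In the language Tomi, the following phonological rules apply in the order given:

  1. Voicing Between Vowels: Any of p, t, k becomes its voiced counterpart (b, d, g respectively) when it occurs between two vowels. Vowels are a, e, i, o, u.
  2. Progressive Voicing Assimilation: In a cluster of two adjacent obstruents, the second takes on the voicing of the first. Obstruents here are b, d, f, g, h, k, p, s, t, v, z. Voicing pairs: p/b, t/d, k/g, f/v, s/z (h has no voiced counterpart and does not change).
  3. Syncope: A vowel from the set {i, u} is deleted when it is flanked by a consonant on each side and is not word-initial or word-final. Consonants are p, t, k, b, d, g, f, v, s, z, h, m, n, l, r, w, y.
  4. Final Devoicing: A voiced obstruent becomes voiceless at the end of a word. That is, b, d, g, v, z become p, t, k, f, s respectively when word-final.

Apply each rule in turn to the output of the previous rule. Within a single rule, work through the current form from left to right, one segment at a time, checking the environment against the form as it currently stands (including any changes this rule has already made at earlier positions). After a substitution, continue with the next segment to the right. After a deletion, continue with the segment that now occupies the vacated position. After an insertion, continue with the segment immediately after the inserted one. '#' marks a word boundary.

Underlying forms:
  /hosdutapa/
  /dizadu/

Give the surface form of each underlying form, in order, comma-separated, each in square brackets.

/hosdutapa/:
  1 Voicing Between Vowels: [hosdutapa] → [hosdudaba]
  2 Progressive Voicing Assimilation: [hosdudaba] → [hostudaba]
  3 Syncope: [hostudaba] → [hostdaba]
  4 Final Devoicing: no change — [hostdaba]
/dizadu/:
  1 Voicing Between Vowels: no change — [dizadu]
  2 Progressive Voicing Assimilation: no change — [dizadu]
  3 Syncope: [dizadu] → [dzadu]
  4 Final Devoicing: no change — [dzadu]

[hostdaba], [dzadu]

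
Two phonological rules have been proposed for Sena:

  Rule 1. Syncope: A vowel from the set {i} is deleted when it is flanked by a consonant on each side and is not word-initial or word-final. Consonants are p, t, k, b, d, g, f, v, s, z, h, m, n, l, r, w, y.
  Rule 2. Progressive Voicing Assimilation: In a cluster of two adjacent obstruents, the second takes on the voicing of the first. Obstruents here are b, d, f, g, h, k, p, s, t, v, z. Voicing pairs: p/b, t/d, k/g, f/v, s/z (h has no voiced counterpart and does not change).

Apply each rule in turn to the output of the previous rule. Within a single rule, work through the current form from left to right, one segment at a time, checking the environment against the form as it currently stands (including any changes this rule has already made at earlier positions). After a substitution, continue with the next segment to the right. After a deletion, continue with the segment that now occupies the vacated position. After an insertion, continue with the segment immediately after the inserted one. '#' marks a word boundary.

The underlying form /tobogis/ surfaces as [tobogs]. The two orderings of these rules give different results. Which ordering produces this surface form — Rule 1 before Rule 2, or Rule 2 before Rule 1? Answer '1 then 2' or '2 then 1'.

2 then 1

Order 1 then 2:
  1 Syncope: [tobogis] → [tobogs]
  2 Progressive Voicing Assimilation: [tobogs] → [tobogz]
  result: [tobogz]
Order 2 then 1:
  2 Progressive Voicing Assimilation: no change — [tobogis]
  1 Syncope: [tobogis] → [tobogs]
  result: [tobogs]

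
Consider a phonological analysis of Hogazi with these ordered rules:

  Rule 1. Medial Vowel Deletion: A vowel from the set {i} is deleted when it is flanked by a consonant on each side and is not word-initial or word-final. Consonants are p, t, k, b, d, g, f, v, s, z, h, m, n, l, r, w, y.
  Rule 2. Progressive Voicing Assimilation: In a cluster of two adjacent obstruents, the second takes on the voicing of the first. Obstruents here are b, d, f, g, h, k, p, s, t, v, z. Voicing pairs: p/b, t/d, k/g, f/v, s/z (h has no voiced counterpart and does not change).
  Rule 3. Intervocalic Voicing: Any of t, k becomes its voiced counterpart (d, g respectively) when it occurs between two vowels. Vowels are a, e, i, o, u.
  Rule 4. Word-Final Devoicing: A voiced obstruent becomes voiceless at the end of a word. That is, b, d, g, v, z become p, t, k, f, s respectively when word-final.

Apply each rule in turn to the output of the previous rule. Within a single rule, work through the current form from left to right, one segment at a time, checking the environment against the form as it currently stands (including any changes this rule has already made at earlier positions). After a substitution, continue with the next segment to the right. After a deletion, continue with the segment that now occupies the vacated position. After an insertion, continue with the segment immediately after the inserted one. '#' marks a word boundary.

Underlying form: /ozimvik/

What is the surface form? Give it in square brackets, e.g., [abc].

Rule 1 Medial Vowel Deletion: [ozimvik] → [ozmvk]
Rule 2 Progressive Voicing Assimilation: [ozmvk] → [ozmvg]
Rule 3 Intervocalic Voicing: no change — [ozmvg]
Rule 4 Word-Final Devoicing: [ozmvg] → [ozmvk]

[ozmvk]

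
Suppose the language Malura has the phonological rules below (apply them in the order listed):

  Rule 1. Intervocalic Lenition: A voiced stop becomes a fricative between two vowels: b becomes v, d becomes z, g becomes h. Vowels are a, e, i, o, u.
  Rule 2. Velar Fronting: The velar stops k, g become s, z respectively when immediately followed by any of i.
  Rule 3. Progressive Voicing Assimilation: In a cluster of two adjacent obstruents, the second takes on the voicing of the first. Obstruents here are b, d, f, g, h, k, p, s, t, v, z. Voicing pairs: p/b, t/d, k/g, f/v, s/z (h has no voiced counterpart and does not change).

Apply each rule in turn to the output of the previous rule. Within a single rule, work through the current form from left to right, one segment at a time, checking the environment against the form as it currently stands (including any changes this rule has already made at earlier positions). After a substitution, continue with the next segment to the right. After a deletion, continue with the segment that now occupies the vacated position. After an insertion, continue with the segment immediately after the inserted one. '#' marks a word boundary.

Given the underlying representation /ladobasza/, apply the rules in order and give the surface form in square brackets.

Rule 1 Intervocalic Lenition: [ladobasza] → [lazovasza]
Rule 2 Velar Fronting: no change — [lazovasza]
Rule 3 Progressive Voicing Assimilation: [lazovasza] → [lazovassa]

[lazovassa]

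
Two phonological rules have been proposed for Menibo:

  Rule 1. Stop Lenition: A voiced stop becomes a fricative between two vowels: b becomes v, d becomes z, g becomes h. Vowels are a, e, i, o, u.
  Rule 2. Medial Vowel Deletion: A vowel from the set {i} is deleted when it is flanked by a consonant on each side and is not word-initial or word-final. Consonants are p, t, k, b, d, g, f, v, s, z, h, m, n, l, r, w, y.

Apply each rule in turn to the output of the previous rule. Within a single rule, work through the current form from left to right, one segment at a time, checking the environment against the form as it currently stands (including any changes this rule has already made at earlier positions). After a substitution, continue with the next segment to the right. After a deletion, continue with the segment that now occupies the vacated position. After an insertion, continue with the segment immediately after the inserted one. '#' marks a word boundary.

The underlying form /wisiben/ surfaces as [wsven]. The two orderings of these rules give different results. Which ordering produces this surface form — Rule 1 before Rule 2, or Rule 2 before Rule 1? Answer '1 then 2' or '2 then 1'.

Order 1 then 2:
  1 Stop Lenition: [wisiben] → [wisiven]
  2 Medial Vowel Deletion: [wisiven] → [wsven]
  result: [wsven]
Order 2 then 1:
  2 Medial Vowel Deletion: [wisiben] → [wsben]
  1 Stop Lenition: no change — [wsben]
  result: [wsben]

1 then 2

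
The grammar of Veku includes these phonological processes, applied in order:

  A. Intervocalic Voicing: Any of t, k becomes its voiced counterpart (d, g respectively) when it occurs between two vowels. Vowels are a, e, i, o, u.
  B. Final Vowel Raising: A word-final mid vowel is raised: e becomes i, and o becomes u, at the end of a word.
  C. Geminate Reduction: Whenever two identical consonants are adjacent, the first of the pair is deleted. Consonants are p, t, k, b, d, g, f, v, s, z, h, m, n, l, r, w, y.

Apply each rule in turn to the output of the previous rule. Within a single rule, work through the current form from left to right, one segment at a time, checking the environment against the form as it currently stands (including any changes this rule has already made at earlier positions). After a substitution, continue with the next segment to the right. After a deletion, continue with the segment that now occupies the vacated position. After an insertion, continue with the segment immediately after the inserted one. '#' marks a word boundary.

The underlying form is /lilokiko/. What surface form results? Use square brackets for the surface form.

A Intervocalic Voicing: [lilokiko] → [lilogigo]
B Final Vowel Raising: [lilogigo] → [lilogigu]
C Geminate Reduction: no change — [lilogigu]

[lilogigu]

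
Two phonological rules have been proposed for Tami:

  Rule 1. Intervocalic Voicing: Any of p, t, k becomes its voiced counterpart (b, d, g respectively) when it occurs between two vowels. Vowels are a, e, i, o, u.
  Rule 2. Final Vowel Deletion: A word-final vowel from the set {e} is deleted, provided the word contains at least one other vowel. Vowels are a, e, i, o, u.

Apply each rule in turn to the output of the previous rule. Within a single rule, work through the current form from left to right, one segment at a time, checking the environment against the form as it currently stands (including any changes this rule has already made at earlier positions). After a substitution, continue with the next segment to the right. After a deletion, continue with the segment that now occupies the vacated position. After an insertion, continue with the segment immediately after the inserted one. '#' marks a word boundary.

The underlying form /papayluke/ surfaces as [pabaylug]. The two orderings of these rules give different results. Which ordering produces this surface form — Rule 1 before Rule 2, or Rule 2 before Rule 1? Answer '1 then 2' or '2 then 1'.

1 then 2

Order 1 then 2:
  1 Intervocalic Voicing: [papayluke] → [pabayluge]
  2 Final Vowel Deletion: [pabayluge] → [pabaylug]
  result: [pabaylug]
Order 2 then 1:
  2 Final Vowel Deletion: [papayluke] → [papayluk]
  1 Intervocalic Voicing: [papayluk] → [pabayluk]
  result: [pabayluk]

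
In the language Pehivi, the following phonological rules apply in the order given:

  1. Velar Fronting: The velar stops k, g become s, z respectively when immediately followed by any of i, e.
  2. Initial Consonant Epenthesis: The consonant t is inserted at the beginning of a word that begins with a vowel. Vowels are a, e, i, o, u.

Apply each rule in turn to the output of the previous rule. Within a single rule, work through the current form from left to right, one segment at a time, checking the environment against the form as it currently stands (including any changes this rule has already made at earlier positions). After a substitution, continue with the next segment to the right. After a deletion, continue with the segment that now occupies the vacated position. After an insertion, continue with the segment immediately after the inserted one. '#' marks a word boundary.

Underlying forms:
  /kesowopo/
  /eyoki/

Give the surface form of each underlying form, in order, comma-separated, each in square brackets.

/kesowopo/:
  1 Velar Fronting: [kesowopo] → [sesowopo]
  2 Initial Consonant Epenthesis: no change — [sesowopo]
/eyoki/:
  1 Velar Fronting: [eyoki] → [eyosi]
  2 Initial Consonant Epenthesis: [eyosi] → [teyosi]

[sesowopo], [teyosi]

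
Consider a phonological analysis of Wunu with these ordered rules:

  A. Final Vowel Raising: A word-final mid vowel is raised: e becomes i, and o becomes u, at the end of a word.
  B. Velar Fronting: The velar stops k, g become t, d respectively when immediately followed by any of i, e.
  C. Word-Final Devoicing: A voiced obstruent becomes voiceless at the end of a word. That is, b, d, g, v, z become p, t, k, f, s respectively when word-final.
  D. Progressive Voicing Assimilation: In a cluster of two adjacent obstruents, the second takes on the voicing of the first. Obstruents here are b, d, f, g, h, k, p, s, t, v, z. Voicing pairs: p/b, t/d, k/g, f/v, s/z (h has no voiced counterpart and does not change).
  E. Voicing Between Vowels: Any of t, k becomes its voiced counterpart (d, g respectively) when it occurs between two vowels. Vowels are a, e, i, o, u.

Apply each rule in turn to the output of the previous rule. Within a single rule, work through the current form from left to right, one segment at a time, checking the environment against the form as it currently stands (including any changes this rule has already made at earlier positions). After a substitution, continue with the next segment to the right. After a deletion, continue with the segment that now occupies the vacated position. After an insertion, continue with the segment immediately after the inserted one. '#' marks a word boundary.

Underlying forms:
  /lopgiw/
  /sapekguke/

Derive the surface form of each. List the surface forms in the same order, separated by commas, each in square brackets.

[loptiw], [sapekkudi]

/lopgiw/:
  A Final Vowel Raising: no change — [lopgiw]
  B Velar Fronting: [lopgiw] → [lopdiw]
  C Word-Final Devoicing: no change — [lopdiw]
  D Progressive Voicing Assimilation: [lopdiw] → [loptiw]
  E Voicing Between Vowels: no change — [loptiw]
/sapekguke/:
  A Final Vowel Raising: [sapekguke] → [sapekguki]
  B Velar Fronting: [sapekguki] → [sapekguti]
  C Word-Final Devoicing: no change — [sapekguti]
  D Progressive Voicing Assimilation: [sapekguti] → [sapekkuti]
  E Voicing Between Vowels: [sapekkuti] → [sapekkudi]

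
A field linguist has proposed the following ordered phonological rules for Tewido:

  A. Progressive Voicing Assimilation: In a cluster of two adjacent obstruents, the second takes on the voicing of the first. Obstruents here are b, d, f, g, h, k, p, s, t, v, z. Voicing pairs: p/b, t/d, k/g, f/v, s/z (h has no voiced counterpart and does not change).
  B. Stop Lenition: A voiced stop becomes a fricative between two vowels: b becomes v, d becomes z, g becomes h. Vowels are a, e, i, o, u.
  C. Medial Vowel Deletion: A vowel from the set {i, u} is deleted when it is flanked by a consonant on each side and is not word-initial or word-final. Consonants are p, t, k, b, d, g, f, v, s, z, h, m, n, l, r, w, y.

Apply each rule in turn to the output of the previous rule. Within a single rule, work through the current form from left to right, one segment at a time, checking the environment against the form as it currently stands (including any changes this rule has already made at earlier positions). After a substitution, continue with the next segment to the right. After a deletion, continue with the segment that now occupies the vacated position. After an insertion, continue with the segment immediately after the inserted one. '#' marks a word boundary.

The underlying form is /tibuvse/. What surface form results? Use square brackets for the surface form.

[tvvze]

A Progressive Voicing Assimilation: [tibuvse] → [tibuvze]
B Stop Lenition: [tibuvze] → [tivuvze]
C Medial Vowel Deletion: [tivuvze] → [tvvze]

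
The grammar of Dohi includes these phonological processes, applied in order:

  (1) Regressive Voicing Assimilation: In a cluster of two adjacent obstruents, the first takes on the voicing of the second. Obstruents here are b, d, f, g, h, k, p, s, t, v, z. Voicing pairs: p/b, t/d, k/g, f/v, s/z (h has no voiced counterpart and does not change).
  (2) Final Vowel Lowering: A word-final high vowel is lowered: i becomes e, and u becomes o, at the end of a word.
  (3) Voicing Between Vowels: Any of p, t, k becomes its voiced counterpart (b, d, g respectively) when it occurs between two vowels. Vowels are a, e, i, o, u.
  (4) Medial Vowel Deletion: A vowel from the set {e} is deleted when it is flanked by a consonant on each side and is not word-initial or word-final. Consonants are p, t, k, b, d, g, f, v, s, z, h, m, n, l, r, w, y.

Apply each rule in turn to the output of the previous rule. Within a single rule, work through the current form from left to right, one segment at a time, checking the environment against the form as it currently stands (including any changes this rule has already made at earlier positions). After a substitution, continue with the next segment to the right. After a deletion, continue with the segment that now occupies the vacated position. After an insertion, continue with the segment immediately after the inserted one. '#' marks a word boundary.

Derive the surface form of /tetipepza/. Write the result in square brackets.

[tdibbza]

(1) Regressive Voicing Assimilation: [tetipepza] → [tetipebza]
(2) Final Vowel Lowering: no change — [tetipebza]
(3) Voicing Between Vowels: [tetipebza] → [tedibebza]
(4) Medial Vowel Deletion: [tedibebza] → [tdibbza]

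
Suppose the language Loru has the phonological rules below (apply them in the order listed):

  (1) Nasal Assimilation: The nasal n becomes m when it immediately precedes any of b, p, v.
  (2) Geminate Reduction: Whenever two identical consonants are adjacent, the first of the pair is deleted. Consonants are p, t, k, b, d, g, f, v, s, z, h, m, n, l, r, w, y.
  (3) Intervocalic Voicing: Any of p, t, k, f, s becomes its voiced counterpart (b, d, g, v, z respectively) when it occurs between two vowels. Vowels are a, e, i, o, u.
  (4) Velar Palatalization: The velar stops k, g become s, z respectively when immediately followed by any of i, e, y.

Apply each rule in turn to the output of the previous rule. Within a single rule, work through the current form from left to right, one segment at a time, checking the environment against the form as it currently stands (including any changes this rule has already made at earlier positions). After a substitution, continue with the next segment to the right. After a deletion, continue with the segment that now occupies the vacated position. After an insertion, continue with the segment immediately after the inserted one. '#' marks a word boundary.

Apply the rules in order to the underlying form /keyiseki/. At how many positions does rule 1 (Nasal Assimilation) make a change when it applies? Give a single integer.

0

(1) Nasal Assimilation: no change — [keyiseki]
(2) Geminate Reduction: no change — [keyiseki]
(3) Intervocalic Voicing: [keyiseki] → [keyizegi]
(4) Velar Palatalization: [keyizegi] → [seyizezi]
Rule 1 changed 0 position(s).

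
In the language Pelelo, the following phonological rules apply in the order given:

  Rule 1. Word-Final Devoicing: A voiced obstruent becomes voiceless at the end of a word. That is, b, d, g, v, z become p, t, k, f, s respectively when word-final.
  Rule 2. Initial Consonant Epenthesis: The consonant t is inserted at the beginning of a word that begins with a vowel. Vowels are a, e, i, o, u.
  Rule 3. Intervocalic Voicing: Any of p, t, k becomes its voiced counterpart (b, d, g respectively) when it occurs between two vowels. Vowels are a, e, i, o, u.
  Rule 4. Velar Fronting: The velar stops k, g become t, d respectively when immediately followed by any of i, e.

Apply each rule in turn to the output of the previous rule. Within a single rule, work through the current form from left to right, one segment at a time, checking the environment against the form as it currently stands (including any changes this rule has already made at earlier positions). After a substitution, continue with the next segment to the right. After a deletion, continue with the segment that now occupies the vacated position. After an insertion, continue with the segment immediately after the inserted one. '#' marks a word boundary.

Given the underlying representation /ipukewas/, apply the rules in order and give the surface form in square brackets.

Rule 1 Word-Final Devoicing: no change — [ipukewas]
Rule 2 Initial Consonant Epenthesis: [ipukewas] → [tipukewas]
Rule 3 Intervocalic Voicing: [tipukewas] → [tibugewas]
Rule 4 Velar Fronting: [tibugewas] → [tibudewas]

[tibudewas]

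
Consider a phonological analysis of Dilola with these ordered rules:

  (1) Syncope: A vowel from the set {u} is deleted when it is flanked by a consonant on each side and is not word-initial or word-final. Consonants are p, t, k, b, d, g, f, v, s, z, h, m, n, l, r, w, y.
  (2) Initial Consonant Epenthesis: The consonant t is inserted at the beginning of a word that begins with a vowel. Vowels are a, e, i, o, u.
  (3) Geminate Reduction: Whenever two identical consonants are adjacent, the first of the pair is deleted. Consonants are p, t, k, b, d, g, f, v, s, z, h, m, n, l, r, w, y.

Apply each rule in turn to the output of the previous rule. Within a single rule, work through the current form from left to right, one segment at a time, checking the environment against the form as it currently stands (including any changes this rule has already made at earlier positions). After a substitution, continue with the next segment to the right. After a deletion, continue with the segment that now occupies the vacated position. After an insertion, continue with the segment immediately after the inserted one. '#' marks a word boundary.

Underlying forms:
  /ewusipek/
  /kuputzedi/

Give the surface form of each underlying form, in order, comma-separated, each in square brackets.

[tewsipek], [kptzedi]

/ewusipek/:
  (1) Syncope: [ewusipek] → [ewsipek]
  (2) Initial Consonant Epenthesis: [ewsipek] → [tewsipek]
  (3) Geminate Reduction: no change — [tewsipek]
/kuputzedi/:
  (1) Syncope: [kuputzedi] → [kptzedi]
  (2) Initial Consonant Epenthesis: no change — [kptzedi]
  (3) Geminate Reduction: no change — [kptzedi]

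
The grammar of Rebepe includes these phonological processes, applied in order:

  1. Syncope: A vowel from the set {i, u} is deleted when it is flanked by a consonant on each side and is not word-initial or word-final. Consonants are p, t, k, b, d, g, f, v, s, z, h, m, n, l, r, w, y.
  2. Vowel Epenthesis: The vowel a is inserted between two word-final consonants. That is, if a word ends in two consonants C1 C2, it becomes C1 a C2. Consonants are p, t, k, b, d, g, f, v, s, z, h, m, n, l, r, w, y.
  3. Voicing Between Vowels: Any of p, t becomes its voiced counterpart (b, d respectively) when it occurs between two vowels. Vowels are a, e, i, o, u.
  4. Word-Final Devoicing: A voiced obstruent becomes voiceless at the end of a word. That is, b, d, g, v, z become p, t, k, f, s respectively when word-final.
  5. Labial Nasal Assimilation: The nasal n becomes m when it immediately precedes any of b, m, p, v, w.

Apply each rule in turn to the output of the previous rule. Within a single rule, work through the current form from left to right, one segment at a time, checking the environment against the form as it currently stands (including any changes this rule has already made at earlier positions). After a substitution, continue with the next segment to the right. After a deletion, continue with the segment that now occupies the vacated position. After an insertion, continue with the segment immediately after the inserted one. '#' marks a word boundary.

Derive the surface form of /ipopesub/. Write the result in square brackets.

[ibobesap]

1 Syncope: [ipopesub] → [ipopesb]
2 Vowel Epenthesis: [ipopesb] → [ipopesab]
3 Voicing Between Vowels: [ipopesab] → [ibobesab]
4 Word-Final Devoicing: [ibobesab] → [ibobesap]
5 Labial Nasal Assimilation: no change — [ibobesap]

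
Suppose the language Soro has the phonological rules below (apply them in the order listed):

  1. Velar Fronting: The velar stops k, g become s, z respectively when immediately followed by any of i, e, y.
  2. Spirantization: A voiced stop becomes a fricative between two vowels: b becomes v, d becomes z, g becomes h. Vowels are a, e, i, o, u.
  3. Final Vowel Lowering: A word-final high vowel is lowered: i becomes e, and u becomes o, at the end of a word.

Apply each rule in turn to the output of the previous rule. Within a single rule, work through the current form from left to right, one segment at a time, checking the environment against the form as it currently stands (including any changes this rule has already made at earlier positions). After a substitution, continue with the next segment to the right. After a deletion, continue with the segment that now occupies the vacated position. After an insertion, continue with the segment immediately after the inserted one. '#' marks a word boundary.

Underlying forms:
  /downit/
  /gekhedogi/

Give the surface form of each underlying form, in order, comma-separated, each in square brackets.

/downit/:
  1 Velar Fronting: no change — [downit]
  2 Spirantization: no change — [downit]
  3 Final Vowel Lowering: no change — [downit]
/gekhedogi/:
  1 Velar Fronting: [gekhedogi] → [zekhedozi]
  2 Spirantization: [zekhedozi] → [zekhezozi]
  3 Final Vowel Lowering: [zekhezozi] → [zekhezoze]

[downit], [zekhezoze]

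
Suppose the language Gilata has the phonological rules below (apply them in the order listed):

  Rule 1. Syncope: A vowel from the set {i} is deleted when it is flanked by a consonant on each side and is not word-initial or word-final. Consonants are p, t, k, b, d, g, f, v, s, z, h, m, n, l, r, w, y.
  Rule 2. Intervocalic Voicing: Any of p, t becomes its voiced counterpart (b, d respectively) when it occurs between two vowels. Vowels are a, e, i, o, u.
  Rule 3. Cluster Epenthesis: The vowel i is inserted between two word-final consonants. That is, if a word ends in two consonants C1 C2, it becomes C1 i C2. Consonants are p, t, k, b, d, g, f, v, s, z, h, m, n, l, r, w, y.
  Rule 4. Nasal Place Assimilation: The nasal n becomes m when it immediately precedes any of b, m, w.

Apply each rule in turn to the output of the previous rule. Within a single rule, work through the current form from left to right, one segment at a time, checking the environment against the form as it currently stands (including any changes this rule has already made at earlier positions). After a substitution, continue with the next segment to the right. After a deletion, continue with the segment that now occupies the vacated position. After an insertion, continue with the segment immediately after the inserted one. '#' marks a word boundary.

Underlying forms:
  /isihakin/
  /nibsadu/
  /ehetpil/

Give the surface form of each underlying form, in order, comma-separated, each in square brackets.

/isihakin/:
  Rule 1 Syncope: [isihakin] → [ishakn]
  Rule 2 Intervocalic Voicing: no change — [ishakn]
  Rule 3 Cluster Epenthesis: [ishakn] → [ishakin]
  Rule 4 Nasal Place Assimilation: no change — [ishakin]
/nibsadu/:
  Rule 1 Syncope: [nibsadu] → [nbsadu]
  Rule 2 Intervocalic Voicing: no change — [nbsadu]
  Rule 3 Cluster Epenthesis: no change — [nbsadu]
  Rule 4 Nasal Place Assimilation: [nbsadu] → [mbsadu]
/ehetpil/:
  Rule 1 Syncope: [ehetpil] → [ehetpl]
  Rule 2 Intervocalic Voicing: no change — [ehetpl]
  Rule 3 Cluster Epenthesis: [ehetpl] → [ehetpil]
  Rule 4 Nasal Place Assimilation: no change — [ehetpil]

[ishakin], [mbsadu], [ehetpil]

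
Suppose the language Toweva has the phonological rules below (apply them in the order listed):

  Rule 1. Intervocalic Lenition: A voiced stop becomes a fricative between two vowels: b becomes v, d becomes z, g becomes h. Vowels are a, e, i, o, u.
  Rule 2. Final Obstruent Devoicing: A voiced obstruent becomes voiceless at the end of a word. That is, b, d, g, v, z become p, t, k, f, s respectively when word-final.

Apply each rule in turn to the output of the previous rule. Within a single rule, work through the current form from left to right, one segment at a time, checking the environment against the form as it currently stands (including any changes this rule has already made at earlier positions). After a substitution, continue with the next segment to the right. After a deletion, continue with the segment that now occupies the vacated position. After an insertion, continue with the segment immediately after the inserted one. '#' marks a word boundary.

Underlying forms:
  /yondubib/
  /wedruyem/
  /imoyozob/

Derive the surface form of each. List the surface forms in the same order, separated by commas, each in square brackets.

/yondubib/:
  Rule 1 Intervocalic Lenition: [yondubib] → [yonduvib]
  Rule 2 Final Obstruent Devoicing: [yonduvib] → [yonduvip]
/wedruyem/:
  Rule 1 Intervocalic Lenition: no change — [wedruyem]
  Rule 2 Final Obstruent Devoicing: no change — [wedruyem]
/imoyozob/:
  Rule 1 Intervocalic Lenition: no change — [imoyozob]
  Rule 2 Final Obstruent Devoicing: [imoyozob] → [imoyozop]

[yonduvip], [wedruyem], [imoyozop]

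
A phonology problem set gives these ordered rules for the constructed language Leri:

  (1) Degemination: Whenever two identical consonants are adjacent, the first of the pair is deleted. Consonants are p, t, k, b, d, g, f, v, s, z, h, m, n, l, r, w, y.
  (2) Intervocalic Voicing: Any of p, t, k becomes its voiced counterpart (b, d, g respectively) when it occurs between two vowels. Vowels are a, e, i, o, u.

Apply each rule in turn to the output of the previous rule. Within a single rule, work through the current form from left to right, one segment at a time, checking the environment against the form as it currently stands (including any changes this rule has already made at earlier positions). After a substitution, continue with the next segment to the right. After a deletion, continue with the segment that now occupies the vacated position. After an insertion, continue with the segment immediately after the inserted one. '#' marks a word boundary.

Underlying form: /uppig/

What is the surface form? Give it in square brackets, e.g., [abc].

(1) Degemination: [uppig] → [upig]
(2) Intervocalic Voicing: [upig] → [ubig]

[ubig]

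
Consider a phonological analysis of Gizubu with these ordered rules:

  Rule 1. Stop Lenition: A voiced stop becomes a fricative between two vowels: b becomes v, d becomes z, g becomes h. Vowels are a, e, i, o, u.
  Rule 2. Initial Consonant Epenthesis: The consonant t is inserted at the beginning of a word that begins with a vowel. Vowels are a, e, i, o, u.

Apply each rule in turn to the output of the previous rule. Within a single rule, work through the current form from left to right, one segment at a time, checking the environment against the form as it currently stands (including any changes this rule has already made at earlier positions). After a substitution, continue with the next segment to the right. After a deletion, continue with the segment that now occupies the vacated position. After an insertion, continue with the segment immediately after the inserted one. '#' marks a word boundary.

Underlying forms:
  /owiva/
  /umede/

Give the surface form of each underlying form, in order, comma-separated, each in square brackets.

[towiva], [tumeze]

/owiva/:
  Rule 1 Stop Lenition: no change — [owiva]
  Rule 2 Initial Consonant Epenthesis: [owiva] → [towiva]
/umede/:
  Rule 1 Stop Lenition: [umede] → [umeze]
  Rule 2 Initial Consonant Epenthesis: [umeze] → [tumeze]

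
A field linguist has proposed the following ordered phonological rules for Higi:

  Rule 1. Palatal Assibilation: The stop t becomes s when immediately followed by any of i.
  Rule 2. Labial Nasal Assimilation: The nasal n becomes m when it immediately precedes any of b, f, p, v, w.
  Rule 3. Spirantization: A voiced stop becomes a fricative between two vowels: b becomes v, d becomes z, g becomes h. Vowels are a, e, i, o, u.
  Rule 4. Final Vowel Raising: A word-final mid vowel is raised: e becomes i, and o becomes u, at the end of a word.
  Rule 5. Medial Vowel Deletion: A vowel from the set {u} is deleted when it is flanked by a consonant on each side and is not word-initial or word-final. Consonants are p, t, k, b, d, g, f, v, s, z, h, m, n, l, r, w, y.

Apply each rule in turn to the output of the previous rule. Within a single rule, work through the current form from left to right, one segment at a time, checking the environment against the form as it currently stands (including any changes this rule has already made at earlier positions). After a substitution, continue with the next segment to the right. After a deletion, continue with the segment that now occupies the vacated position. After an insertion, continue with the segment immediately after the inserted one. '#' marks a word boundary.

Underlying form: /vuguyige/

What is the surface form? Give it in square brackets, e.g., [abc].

Rule 1 Palatal Assibilation: no change — [vuguyige]
Rule 2 Labial Nasal Assimilation: no change — [vuguyige]
Rule 3 Spirantization: [vuguyige] → [vuhuyihe]
Rule 4 Final Vowel Raising: [vuhuyihe] → [vuhuyihi]
Rule 5 Medial Vowel Deletion: [vuhuyihi] → [vhyihi]

[vhyihi]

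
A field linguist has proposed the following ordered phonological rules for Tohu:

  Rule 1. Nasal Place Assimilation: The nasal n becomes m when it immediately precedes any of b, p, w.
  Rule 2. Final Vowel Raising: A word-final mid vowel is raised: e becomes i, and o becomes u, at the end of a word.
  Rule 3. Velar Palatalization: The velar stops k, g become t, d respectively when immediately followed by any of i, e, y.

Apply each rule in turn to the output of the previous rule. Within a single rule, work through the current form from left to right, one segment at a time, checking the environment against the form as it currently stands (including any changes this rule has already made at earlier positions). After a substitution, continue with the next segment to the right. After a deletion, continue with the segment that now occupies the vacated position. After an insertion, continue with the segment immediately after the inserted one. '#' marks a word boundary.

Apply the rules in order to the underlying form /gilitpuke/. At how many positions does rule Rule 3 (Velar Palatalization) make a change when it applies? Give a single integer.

Rule 1 Nasal Place Assimilation: no change — [gilitpuke]
Rule 2 Final Vowel Raising: [gilitpuke] → [gilitpuki]
Rule 3 Velar Palatalization: [gilitpuki] → [dilitputi]
Rule Rule 3 changed 2 position(s).

2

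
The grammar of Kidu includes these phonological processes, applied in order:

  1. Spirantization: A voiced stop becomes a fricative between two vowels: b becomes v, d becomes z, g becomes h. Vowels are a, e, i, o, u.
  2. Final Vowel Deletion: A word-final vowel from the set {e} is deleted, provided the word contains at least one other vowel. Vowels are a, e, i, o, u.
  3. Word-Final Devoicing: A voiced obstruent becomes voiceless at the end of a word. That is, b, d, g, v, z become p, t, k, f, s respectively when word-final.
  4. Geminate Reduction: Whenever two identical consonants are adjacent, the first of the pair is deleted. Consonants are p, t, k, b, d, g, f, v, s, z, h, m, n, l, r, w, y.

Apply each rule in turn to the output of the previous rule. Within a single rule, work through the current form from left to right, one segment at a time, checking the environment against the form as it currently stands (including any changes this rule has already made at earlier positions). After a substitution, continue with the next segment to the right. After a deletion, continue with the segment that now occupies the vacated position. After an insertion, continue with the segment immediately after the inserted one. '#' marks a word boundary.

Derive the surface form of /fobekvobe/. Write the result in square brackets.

1 Spirantization: [fobekvobe] → [fovekvove]
2 Final Vowel Deletion: [fovekvove] → [fovekvov]
3 Word-Final Devoicing: [fovekvov] → [fovekvof]
4 Geminate Reduction: no change — [fovekvof]

[fovekvof]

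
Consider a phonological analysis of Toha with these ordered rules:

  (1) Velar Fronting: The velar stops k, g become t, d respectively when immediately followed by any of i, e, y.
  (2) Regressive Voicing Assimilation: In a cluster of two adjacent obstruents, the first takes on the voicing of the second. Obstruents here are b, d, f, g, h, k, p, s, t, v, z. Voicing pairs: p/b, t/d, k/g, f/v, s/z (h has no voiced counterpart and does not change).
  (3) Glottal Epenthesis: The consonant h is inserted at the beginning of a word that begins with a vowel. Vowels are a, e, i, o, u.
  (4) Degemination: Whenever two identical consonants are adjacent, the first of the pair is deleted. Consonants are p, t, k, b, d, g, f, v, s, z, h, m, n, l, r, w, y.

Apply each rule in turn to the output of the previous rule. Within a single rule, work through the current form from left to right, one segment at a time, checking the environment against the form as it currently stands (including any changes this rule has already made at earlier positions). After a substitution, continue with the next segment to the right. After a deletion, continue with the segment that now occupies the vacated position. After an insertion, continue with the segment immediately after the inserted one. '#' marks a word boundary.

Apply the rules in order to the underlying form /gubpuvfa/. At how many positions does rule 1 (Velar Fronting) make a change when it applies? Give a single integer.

(1) Velar Fronting: no change — [gubpuvfa]
(2) Regressive Voicing Assimilation: [gubpuvfa] → [guppuffa]
(3) Glottal Epenthesis: no change — [guppuffa]
(4) Degemination: [guppuffa] → [gupufa]
Rule 1 changed 0 position(s).

0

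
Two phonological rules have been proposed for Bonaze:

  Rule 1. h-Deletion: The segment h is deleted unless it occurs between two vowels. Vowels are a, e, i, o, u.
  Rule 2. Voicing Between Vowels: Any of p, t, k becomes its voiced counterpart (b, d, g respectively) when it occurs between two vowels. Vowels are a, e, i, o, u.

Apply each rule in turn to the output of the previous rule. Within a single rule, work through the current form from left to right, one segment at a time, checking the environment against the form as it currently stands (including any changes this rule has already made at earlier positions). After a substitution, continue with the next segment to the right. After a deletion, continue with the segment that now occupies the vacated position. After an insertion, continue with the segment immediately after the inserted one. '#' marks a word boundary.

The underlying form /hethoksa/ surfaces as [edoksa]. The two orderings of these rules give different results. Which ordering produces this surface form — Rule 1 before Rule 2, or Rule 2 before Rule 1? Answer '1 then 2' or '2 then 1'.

Order 1 then 2:
  1 h-Deletion: [hethoksa] → [etoksa]
  2 Voicing Between Vowels: [etoksa] → [edoksa]
  result: [edoksa]
Order 2 then 1:
  2 Voicing Between Vowels: no change — [hethoksa]
  1 h-Deletion: [hethoksa] → [etoksa]
  result: [etoksa]

1 then 2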